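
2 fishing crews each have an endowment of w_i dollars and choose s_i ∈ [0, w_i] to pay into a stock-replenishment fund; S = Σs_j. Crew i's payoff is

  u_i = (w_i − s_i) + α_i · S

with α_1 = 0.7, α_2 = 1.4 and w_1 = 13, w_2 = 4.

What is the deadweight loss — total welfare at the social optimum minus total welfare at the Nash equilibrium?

14.3

∂u_i/∂s_i = α_i − 1, so crew i contributes w_i if α_i > 1, else 0.
α_i > 1 for i ∈ {2}; NE contributions (0, 4), S = 4.
W^NE = Σw_i − S^NE + (Σα_i)·S^NE = 17 + 1.1·4 = 21.4.
Planner: ∂(Σu_j)/∂s_i = Σα_j − 1 = 1.1 > 0, so everyone contributes w_i; S^SO = 17, W^SO = 17 + 1.1·17 = 35.7.
Deadweight loss = 14.3.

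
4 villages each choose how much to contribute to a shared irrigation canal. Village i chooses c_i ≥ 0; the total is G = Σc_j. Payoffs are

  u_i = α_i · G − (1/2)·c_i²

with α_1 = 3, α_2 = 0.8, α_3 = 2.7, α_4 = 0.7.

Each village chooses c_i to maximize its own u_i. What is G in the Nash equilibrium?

Village i's FOC: ∂u_i/∂c_i = α_i − c_i = 0, so c_i* = α_i.
NE contributions = (3, 0.8, 2.7, 0.7); G = 7.2.

7.2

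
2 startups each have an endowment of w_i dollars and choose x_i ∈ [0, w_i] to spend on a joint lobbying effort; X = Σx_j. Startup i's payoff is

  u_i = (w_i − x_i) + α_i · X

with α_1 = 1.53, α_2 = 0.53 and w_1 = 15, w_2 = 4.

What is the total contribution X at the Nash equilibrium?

15

∂u_i/∂x_i = α_i − 1, so startup i contributes w_i if α_i > 1, else 0.
α_i > 1 for i ∈ {1}; NE contributions (15, 0), X = 15.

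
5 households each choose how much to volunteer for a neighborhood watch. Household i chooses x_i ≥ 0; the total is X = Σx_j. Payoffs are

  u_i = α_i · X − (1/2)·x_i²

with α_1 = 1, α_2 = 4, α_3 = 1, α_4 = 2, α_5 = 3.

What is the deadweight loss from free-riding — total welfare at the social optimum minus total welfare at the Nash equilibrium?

Household i's FOC: ∂u_i/∂x_i = α_i − x_i = 0, so x_i* = α_i.
NE contributions = (1, 4, 1, 2, 3); X = 11.
W^NE = (Σα)·X − ½Σα_i² = 11² − ½·31 = 105.5.
Planner sets x_i = Σα_j = 11 for every i, so X^SO = 5·11 = 55.
W^SO = (Σα)·X^SO − ½·5·(Σα)² = (5/2)·11² = 302.5.
Deadweight loss = W^SO − W^NE = 197.

197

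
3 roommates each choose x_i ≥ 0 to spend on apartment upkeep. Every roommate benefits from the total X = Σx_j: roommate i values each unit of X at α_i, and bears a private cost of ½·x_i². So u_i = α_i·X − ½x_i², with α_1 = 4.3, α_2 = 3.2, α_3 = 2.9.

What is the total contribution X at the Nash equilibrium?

Roommate i's FOC: ∂u_i/∂x_i = α_i − x_i = 0, so x_i* = α_i.
NE contributions = (4.3, 3.2, 2.9); X = 10.4.

10.4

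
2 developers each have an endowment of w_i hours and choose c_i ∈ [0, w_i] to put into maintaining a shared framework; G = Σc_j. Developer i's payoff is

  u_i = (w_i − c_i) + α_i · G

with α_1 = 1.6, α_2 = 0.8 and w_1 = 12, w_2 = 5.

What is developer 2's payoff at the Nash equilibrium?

14.6

∂u_i/∂c_i = α_i − 1, so developer i contributes w_i if α_i > 1, else 0.
α_i > 1 for i ∈ {1}; NE contributions (12, 0), G = 12.
u_2 = (5 − 0) + 0.8·12 = 14.6.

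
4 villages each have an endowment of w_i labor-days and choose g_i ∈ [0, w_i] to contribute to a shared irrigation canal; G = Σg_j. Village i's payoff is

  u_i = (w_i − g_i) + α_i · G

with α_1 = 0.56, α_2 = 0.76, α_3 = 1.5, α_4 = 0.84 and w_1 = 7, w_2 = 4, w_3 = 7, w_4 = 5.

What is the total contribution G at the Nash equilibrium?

∂u_i/∂g_i = α_i − 1, so village i contributes w_i if α_i > 1, else 0.
α_i > 1 for i ∈ {3}; NE contributions (0, 0, 7, 0), G = 7.

7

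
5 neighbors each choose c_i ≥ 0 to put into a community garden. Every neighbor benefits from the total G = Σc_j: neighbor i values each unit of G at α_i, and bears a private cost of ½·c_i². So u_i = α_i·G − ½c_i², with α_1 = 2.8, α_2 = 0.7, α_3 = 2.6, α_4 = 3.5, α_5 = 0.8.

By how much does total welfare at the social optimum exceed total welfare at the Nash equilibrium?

Neighbor i's FOC: ∂u_i/∂c_i = α_i − c_i = 0, so c_i* = α_i.
NE contributions = (2.8, 0.7, 2.6, 3.5, 0.8); G = 10.4.
W^NE = (Σα)·G − ½Σα_i² = 10.4² − ½·27.98 = 94.17.
Planner sets c_i = Σα_j = 10.4 for every i, so G^SO = 5·10.4 = 52.
W^SO = (Σα)·G^SO − ½·5·(Σα)² = (5/2)·10.4² = 270.4.
Deadweight loss = W^SO − W^NE = 176.23.

176.23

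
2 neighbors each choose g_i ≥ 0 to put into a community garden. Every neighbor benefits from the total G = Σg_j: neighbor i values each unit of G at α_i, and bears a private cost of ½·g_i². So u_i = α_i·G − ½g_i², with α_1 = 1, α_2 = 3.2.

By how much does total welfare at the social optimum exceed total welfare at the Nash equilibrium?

5.62

Neighbor i's FOC: ∂u_i/∂g_i = α_i − g_i = 0, so g_i* = α_i.
NE contributions = (1, 3.2); G = 4.2.
W^NE = (Σα)·G − ½Σα_i² = 4.2² − ½·11.24 = 12.02.
Planner sets g_i = Σα_j = 4.2 for every i, so G^SO = 2·4.2 = 8.4.
W^SO = (Σα)·G^SO − ½·2·(Σα)² = (2/2)·4.2² = 17.64.
Deadweight loss = W^SO − W^NE = 5.62.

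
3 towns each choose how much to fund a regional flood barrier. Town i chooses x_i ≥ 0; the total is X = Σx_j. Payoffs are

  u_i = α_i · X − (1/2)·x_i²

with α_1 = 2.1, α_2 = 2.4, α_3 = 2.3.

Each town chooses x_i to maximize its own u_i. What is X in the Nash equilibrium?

Town i's FOC: ∂u_i/∂x_i = α_i − x_i = 0, so x_i* = α_i.
NE contributions = (2.1, 2.4, 2.3); X = 6.8.

6.8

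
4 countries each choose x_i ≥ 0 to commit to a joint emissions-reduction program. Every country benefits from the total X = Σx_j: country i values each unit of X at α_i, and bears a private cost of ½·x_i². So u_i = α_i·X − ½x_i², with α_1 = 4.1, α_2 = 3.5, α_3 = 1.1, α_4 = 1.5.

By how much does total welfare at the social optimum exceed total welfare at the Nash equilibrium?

Country i's FOC: ∂u_i/∂x_i = α_i − x_i = 0, so x_i* = α_i.
NE contributions = (4.1, 3.5, 1.1, 1.5); X = 10.2.
W^NE = (Σα)·X − ½Σα_i² = 10.2² − ½·32.52 = 87.78.
Planner sets x_i = Σα_j = 10.2 for every i, so X^SO = 4·10.2 = 40.8.
W^SO = (Σα)·X^SO − ½·4·(Σα)² = (4/2)·10.2² = 208.08.
Deadweight loss = W^SO − W^NE = 120.3.

120.3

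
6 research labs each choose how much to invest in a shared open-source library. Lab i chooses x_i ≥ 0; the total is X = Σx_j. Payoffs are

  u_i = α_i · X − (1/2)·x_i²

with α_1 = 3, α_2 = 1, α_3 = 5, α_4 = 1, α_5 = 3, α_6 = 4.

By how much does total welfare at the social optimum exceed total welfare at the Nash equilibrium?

Lab i's FOC: ∂u_i/∂x_i = α_i − x_i = 0, so x_i* = α_i.
NE contributions = (3, 1, 5, 1, 3, 4); X = 17.
W^NE = (Σα)·X − ½Σα_i² = 17² − ½·61 = 258.5.
Planner sets x_i = Σα_j = 17 for every i, so X^SO = 6·17 = 102.
W^SO = (Σα)·X^SO − ½·6·(Σα)² = (6/2)·17² = 867.
Deadweight loss = W^SO − W^NE = 608.5.

608.5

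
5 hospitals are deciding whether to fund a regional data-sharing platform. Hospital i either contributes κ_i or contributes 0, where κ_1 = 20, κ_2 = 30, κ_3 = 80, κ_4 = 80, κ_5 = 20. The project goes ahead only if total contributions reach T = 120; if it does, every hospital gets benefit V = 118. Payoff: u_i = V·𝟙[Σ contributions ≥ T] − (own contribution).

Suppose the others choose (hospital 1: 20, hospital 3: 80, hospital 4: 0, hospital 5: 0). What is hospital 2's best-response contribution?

Others' total = 100. Contributing 30 brings total to 130 ≥ 120: gain V − κ_2 = 88.
Best response: 30.

30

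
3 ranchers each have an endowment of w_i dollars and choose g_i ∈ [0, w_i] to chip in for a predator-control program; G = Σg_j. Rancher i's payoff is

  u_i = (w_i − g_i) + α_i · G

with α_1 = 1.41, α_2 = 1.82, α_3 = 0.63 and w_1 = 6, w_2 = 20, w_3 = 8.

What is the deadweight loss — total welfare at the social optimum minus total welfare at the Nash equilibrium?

∂u_i/∂g_i = α_i − 1, so rancher i contributes w_i if α_i > 1, else 0.
α_i > 1 for i ∈ {1, 2}; NE contributions (6, 20, 0), G = 26.
W^NE = Σw_i − G^NE + (Σα_i)·G^NE = 34 + 2.86·26 = 108.36.
Planner: ∂(Σu_j)/∂g_i = Σα_j − 1 = 2.86 > 0, so everyone contributes w_i; G^SO = 34, W^SO = 34 + 2.86·34 = 131.24.
Deadweight loss = 22.88.

22.88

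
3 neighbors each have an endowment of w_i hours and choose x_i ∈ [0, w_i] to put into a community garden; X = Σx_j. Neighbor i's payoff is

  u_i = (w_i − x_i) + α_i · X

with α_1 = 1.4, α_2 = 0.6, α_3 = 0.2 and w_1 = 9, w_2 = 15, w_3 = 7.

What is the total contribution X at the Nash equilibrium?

∂u_i/∂x_i = α_i − 1, so neighbor i contributes w_i if α_i > 1, else 0.
α_i > 1 for i ∈ {1}; NE contributions (9, 0, 0), X = 9.

9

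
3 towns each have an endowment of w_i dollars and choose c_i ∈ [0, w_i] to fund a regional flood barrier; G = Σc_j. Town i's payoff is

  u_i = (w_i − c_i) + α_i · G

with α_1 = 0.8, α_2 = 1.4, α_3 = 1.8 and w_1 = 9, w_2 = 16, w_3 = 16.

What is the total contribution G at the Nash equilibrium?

32

∂u_i/∂c_i = α_i − 1, so town i contributes w_i if α_i > 1, else 0.
α_i > 1 for i ∈ {2, 3}; NE contributions (0, 16, 16), G = 32.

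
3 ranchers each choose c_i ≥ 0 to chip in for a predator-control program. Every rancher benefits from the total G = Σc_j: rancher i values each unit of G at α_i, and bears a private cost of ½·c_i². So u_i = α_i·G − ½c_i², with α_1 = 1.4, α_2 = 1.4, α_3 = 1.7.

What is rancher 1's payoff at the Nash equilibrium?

5.32

Rancher i's FOC: ∂u_i/∂c_i = α_i − c_i = 0, so c_i* = α_i.
NE contributions = (1.4, 1.4, 1.7); G = 4.5.
u_1 = α_1·G − ½·(c_1)² = 1.4·4.5 − ½·1.4² = 5.32.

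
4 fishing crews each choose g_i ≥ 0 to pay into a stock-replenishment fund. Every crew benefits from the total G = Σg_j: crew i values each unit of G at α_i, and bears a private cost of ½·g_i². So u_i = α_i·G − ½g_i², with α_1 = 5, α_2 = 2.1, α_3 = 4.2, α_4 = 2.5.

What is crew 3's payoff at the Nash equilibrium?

Crew i's FOC: ∂u_i/∂g_i = α_i − g_i = 0, so g_i* = α_i.
NE contributions = (5, 2.1, 4.2, 2.5); G = 13.8.
u_3 = α_3·G − ½·(g_3)² = 4.2·13.8 − ½·4.2² = 49.14.

49.14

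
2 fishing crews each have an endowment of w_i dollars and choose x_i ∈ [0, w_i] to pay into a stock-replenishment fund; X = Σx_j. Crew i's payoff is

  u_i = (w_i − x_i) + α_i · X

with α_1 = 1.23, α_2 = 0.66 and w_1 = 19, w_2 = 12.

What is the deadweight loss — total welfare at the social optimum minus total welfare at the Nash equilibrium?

10.68

∂u_i/∂x_i = α_i − 1, so crew i contributes w_i if α_i > 1, else 0.
α_i > 1 for i ∈ {1}; NE contributions (19, 0), X = 19.
W^NE = Σw_i − X^NE + (Σα_i)·X^NE = 31 + 0.89·19 = 47.91.
Planner: ∂(Σu_j)/∂x_i = Σα_j − 1 = 0.89 > 0, so everyone contributes w_i; X^SO = 31, W^SO = 31 + 0.89·31 = 58.59.
Deadweight loss = 10.68.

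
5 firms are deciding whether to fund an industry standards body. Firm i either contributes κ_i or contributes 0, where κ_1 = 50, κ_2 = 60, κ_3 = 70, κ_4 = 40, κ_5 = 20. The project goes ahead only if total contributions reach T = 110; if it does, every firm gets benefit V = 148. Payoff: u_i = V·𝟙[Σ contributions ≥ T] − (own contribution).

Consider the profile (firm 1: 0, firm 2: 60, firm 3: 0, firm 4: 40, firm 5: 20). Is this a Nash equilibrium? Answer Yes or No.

Yes

Total = 120 ≥ 110: provided.
Firm 1 (pledges 0, payoff 148): pledging 50 → total 170, payoff 98. No gain.
Firm 2 (pledges 60, payoff 88): dropping to 0 → total 60, payoff 0. No gain.
Firm 3 (pledges 0, payoff 148): pledging 70 → total 190, payoff 78. No gain.
Firm 4 (pledges 40, payoff 108): dropping to 0 → total 80, payoff 0. No gain.
Firm 5 (pledges 20, payoff 128): dropping to 0 → total 100, payoff 0. No gain.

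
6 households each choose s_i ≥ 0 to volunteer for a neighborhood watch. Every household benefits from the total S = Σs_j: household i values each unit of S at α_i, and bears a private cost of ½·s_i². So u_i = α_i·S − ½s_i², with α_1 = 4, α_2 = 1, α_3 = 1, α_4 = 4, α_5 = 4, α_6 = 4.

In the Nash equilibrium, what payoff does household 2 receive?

17.5

Household i's FOC: ∂u_i/∂s_i = α_i − s_i = 0, so s_i* = α_i.
NE contributions = (4, 1, 1, 4, 4, 4); S = 18.
u_2 = α_2·S − ½·(s_2)² = 1·18 − ½·1² = 17.5.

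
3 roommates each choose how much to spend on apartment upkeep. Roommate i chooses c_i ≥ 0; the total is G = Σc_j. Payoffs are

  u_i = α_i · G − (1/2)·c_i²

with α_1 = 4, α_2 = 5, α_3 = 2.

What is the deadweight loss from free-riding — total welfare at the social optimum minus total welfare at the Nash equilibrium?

83

Roommate i's FOC: ∂u_i/∂c_i = α_i − c_i = 0, so c_i* = α_i.
NE contributions = (4, 5, 2); G = 11.
W^NE = (Σα)·G − ½Σα_i² = 11² − ½·45 = 98.5.
Planner sets c_i = Σα_j = 11 for every i, so G^SO = 3·11 = 33.
W^SO = (Σα)·G^SO − ½·3·(Σα)² = (3/2)·11² = 181.5.
Deadweight loss = W^SO − W^NE = 83.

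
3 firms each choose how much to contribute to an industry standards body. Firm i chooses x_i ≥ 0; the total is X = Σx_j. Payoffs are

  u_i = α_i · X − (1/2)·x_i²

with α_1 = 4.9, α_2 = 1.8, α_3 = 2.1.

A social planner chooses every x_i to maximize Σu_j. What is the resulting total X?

26.4

Planner FOC: ∂(Σu_j)/∂x_i = (Σα_j) − x_i = 0, so x_i^SO = Σα_j = 8.8 for every i; X^SO = 26.4.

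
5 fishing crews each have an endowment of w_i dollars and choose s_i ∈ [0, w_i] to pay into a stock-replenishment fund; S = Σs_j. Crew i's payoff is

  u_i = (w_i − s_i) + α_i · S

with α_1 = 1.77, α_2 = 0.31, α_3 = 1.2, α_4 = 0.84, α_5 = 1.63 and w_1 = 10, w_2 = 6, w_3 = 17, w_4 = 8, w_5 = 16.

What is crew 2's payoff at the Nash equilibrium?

∂u_i/∂s_i = α_i − 1, so crew i contributes w_i if α_i > 1, else 0.
α_i > 1 for i ∈ {1, 3, 5}; NE contributions (10, 0, 17, 0, 16), S = 43.
u_2 = (6 − 0) + 0.31·43 = 19.33.

19.33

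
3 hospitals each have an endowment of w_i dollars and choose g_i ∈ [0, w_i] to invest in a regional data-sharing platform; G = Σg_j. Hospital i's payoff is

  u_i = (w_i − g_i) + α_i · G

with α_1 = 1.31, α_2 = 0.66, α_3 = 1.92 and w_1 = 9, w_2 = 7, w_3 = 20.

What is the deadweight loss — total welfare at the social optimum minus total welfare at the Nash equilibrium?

∂u_i/∂g_i = α_i − 1, so hospital i contributes w_i if α_i > 1, else 0.
α_i > 1 for i ∈ {1, 3}; NE contributions (9, 0, 20), G = 29.
W^NE = Σw_i − G^NE + (Σα_i)·G^NE = 36 + 2.89·29 = 119.81.
Planner: ∂(Σu_j)/∂g_i = Σα_j − 1 = 2.89 > 0, so everyone contributes w_i; G^SO = 36, W^SO = 36 + 2.89·36 = 140.04.
Deadweight loss = 20.23.

20.23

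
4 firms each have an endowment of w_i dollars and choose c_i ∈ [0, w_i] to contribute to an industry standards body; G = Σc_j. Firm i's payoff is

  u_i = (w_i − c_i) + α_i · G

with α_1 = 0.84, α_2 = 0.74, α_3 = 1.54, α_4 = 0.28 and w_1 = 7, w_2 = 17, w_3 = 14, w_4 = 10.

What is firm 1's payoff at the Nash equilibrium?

18.76

∂u_i/∂c_i = α_i − 1, so firm i contributes w_i if α_i > 1, else 0.
α_i > 1 for i ∈ {3}; NE contributions (0, 0, 14, 0), G = 14.
u_1 = (7 − 0) + 0.84·14 = 18.76.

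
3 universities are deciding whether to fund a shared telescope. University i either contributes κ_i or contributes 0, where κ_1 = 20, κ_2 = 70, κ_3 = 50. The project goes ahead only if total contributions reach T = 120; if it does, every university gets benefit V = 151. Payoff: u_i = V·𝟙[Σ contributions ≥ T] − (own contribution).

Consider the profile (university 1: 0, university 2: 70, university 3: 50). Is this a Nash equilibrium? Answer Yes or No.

Total = 120 ≥ 120: provided.
University 1 (pledges 0, payoff 151): pledging 20 → total 140, payoff 131. No gain.
University 2 (pledges 70, payoff 81): dropping to 0 → total 50, payoff 0. No gain.
University 3 (pledges 50, payoff 101): dropping to 0 → total 70, payoff 0. No gain.

Yes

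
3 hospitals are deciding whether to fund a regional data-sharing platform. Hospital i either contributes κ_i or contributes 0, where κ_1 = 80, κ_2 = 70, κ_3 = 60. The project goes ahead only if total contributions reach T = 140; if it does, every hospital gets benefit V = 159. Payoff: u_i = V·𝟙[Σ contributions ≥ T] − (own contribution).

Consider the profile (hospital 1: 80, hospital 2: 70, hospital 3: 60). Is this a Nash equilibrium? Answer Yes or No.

Total = 210 ≥ 140: provided.
Hospital 1 (pledges 80, payoff 79): dropping to 0 → total 130, payoff 0. No gain.
Hospital 2 (pledges 70, payoff 89): dropping to 0 → total 140, payoff 159. Profitable deviation.

No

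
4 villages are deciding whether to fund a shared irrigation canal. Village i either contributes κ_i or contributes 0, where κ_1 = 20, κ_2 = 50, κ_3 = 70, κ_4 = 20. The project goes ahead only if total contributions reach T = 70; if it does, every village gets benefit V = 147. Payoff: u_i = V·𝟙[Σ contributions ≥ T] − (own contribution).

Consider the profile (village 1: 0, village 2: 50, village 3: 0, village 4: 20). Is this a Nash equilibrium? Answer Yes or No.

Yes

Total = 70 ≥ 70: provided.
Village 1 (pledges 0, payoff 147): pledging 20 → total 90, payoff 127. No gain.
Village 2 (pledges 50, payoff 97): dropping to 0 → total 20, payoff 0. No gain.
Village 3 (pledges 0, payoff 147): pledging 70 → total 140, payoff 77. No gain.
Village 4 (pledges 20, payoff 127): dropping to 0 → total 50, payoff 0. No gain.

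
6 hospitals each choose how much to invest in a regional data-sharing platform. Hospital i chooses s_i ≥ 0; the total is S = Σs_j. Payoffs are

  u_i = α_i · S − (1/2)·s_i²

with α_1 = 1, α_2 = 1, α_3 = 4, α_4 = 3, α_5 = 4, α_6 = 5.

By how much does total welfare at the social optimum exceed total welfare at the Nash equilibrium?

682

Hospital i's FOC: ∂u_i/∂s_i = α_i − s_i = 0, so s_i* = α_i.
NE contributions = (1, 1, 4, 3, 4, 5); S = 18.
W^NE = (Σα)·S − ½Σα_i² = 18² − ½·68 = 290.
Planner sets s_i = Σα_j = 18 for every i, so S^SO = 6·18 = 108.
W^SO = (Σα)·S^SO − ½·6·(Σα)² = (6/2)·18² = 972.
Deadweight loss = W^SO − W^NE = 682.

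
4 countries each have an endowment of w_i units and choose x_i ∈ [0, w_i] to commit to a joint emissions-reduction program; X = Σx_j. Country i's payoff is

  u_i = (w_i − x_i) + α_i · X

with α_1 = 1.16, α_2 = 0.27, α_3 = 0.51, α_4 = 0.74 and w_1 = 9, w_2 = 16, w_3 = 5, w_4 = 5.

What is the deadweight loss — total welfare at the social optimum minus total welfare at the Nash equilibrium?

∂u_i/∂x_i = α_i − 1, so country i contributes w_i if α_i > 1, else 0.
α_i > 1 for i ∈ {1}; NE contributions (9, 0, 0, 0), X = 9.
W^NE = Σw_i − X^NE + (Σα_i)·X^NE = 35 + 1.68·9 = 50.12.
Planner: ∂(Σu_j)/∂x_i = Σα_j − 1 = 1.68 > 0, so everyone contributes w_i; X^SO = 35, W^SO = 35 + 1.68·35 = 93.8.
Deadweight loss = 43.68.

43.68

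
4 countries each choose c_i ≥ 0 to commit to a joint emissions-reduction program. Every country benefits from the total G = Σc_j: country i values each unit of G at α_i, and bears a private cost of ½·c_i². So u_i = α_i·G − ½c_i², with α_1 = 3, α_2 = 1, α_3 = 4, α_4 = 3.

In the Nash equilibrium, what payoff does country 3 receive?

Country i's FOC: ∂u_i/∂c_i = α_i − c_i = 0, so c_i* = α_i.
NE contributions = (3, 1, 4, 3); G = 11.
u_3 = α_3·G − ½·(c_3)² = 4·11 − ½·4² = 36.

36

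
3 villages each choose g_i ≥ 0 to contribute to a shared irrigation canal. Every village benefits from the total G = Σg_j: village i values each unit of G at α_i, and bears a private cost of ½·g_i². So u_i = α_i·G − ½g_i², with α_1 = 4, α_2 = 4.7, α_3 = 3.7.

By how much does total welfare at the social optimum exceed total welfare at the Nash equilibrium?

102.77

Village i's FOC: ∂u_i/∂g_i = α_i − g_i = 0, so g_i* = α_i.
NE contributions = (4, 4.7, 3.7); G = 12.4.
W^NE = (Σα)·G − ½Σα_i² = 12.4² − ½·51.78 = 127.87.
Planner sets g_i = Σα_j = 12.4 for every i, so G^SO = 3·12.4 = 37.2.
W^SO = (Σα)·G^SO − ½·3·(Σα)² = (3/2)·12.4² = 230.64.
Deadweight loss = W^SO − W^NE = 102.77.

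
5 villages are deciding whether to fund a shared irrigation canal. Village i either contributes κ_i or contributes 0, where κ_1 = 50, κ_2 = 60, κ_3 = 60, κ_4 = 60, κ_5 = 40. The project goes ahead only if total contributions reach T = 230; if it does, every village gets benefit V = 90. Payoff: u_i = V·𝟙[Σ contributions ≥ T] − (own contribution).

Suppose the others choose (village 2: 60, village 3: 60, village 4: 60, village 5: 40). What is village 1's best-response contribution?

Others' total = 220. Contributing 50 brings total to 270 ≥ 230: gain V − κ_1 = 40.
Best response: 50.

50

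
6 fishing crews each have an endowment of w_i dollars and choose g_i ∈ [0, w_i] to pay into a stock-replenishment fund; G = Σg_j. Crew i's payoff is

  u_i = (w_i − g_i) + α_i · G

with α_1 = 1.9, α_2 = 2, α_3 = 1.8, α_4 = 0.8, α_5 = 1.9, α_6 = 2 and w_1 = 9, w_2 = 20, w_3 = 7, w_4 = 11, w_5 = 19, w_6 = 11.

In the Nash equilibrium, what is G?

66

∂u_i/∂g_i = α_i − 1, so crew i contributes w_i if α_i > 1, else 0.
α_i > 1 for i ∈ {1, 2, 3, 5, 6}; NE contributions (9, 20, 7, 0, 19, 11), G = 66.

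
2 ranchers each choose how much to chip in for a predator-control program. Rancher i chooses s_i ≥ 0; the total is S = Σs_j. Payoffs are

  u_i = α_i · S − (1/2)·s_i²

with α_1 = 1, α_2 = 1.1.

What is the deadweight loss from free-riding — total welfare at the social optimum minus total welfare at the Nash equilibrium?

Rancher i's FOC: ∂u_i/∂s_i = α_i − s_i = 0, so s_i* = α_i.
NE contributions = (1, 1.1); S = 2.1.
W^NE = (Σα)·S − ½Σα_i² = 2.1² − ½·2.21 = 3.305.
Planner sets s_i = Σα_j = 2.1 for every i, so S^SO = 2·2.1 = 4.2.
W^SO = (Σα)·S^SO − ½·2·(Σα)² = (2/2)·2.1² = 4.41.
Deadweight loss = W^SO − W^NE = 1.105.

1.105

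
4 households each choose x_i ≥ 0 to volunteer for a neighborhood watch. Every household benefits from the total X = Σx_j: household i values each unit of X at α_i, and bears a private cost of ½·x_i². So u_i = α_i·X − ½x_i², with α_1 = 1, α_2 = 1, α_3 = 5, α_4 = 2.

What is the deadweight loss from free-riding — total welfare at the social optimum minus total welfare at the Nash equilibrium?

96.5

Household i's FOC: ∂u_i/∂x_i = α_i − x_i = 0, so x_i* = α_i.
NE contributions = (1, 1, 5, 2); X = 9.
W^NE = (Σα)·X − ½Σα_i² = 9² − ½·31 = 65.5.
Planner sets x_i = Σα_j = 9 for every i, so X^SO = 4·9 = 36.
W^SO = (Σα)·X^SO − ½·4·(Σα)² = (4/2)·9² = 162.
Deadweight loss = W^SO − W^NE = 96.5.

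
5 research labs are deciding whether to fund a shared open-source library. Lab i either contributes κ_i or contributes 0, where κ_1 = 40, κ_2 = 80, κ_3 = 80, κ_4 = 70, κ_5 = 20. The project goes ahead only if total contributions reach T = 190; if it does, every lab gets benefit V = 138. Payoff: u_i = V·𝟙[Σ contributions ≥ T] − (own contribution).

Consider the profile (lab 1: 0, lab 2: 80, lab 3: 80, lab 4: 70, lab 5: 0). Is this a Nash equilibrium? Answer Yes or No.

Yes

Total = 230 ≥ 190: provided.
Lab 1 (pledges 0, payoff 138): pledging 40 → total 270, payoff 98. No gain.
Lab 2 (pledges 80, payoff 58): dropping to 0 → total 150, payoff 0. No gain.
Lab 3 (pledges 80, payoff 58): dropping to 0 → total 150, payoff 0. No gain.
Lab 4 (pledges 70, payoff 68): dropping to 0 → total 160, payoff 0. No gain.
Lab 5 (pledges 0, payoff 138): pledging 20 → total 250, payoff 118. No gain.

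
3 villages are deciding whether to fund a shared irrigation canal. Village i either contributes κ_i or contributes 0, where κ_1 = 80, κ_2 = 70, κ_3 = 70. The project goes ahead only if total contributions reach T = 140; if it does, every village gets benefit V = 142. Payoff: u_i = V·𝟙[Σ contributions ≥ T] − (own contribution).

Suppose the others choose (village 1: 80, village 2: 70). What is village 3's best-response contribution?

0

Others' total = 150 ≥ 140; contributing adds cost 70 for no extra benefit.
Best response: 0.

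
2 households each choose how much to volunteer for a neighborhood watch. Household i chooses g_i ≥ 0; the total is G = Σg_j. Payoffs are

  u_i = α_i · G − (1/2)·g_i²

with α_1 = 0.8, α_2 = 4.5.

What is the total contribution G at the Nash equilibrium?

Household i's FOC: ∂u_i/∂g_i = α_i − g_i = 0, so g_i* = α_i.
NE contributions = (0.8, 4.5); G = 5.3.

5.3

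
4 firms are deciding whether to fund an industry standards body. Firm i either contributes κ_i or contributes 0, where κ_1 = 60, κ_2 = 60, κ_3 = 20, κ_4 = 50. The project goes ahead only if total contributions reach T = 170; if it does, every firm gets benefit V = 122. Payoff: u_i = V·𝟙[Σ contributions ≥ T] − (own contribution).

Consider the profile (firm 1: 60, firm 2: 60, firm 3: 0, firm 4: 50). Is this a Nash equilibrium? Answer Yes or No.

Total = 170 ≥ 170: provided.
Firm 1 (pledges 60, payoff 62): dropping to 0 → total 110, payoff 0. No gain.
Firm 2 (pledges 60, payoff 62): dropping to 0 → total 110, payoff 0. No gain.
Firm 3 (pledges 0, payoff 122): pledging 20 → total 190, payoff 102. No gain.
Firm 4 (pledges 50, payoff 72): dropping to 0 → total 120, payoff 0. No gain.

Yes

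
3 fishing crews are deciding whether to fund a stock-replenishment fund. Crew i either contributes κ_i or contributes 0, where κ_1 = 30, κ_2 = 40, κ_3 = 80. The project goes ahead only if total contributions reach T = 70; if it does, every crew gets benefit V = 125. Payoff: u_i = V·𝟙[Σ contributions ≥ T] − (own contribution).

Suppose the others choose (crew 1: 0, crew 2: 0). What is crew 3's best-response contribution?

80

Others' total = 0. Contributing 80 brings total to 80 ≥ 70: gain V − κ_3 = 45.
Best response: 80.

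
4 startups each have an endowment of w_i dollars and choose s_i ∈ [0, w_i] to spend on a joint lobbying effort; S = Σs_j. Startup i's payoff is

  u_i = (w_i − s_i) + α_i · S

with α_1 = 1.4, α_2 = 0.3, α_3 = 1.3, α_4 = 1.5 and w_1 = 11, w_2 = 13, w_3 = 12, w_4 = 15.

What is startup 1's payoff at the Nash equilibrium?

∂u_i/∂s_i = α_i − 1, so startup i contributes w_i if α_i > 1, else 0.
α_i > 1 for i ∈ {1, 3, 4}; NE contributions (11, 0, 12, 15), S = 38.
u_1 = (11 − 11) + 1.4·38 = 53.2.

53.2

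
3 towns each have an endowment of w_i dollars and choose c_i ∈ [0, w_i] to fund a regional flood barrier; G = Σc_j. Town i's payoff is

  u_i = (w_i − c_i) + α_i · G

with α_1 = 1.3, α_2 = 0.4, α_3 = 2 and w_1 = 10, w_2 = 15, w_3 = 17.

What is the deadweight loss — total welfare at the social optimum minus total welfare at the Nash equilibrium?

40.5

∂u_i/∂c_i = α_i − 1, so town i contributes w_i if α_i > 1, else 0.
α_i > 1 for i ∈ {1, 3}; NE contributions (10, 0, 17), G = 27.
W^NE = Σw_i − G^NE + (Σα_i)·G^NE = 42 + 2.7·27 = 114.9.
Planner: ∂(Σu_j)/∂c_i = Σα_j − 1 = 2.7 > 0, so everyone contributes w_i; G^SO = 42, W^SO = 42 + 2.7·42 = 155.4.
Deadweight loss = 40.5.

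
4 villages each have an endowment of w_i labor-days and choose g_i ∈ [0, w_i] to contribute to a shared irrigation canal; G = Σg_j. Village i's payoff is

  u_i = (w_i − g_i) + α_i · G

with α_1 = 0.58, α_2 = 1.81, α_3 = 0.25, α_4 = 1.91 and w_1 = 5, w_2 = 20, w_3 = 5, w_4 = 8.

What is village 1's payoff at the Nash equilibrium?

21.24

∂u_i/∂g_i = α_i − 1, so village i contributes w_i if α_i > 1, else 0.
α_i > 1 for i ∈ {2, 4}; NE contributions (0, 20, 0, 8), G = 28.
u_1 = (5 − 0) + 0.58·28 = 21.24.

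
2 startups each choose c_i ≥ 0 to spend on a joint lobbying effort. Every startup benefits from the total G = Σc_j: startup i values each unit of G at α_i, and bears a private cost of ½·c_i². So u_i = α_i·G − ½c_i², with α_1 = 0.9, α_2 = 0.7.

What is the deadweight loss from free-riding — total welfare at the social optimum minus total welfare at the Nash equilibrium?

0.65

Startup i's FOC: ∂u_i/∂c_i = α_i − c_i = 0, so c_i* = α_i.
NE contributions = (0.9, 0.7); G = 1.6.
W^NE = (Σα)·G − ½Σα_i² = 1.6² − ½·1.3 = 1.91.
Planner sets c_i = Σα_j = 1.6 for every i, so G^SO = 2·1.6 = 3.2.
W^SO = (Σα)·G^SO − ½·2·(Σα)² = (2/2)·1.6² = 2.56.
Deadweight loss = W^SO − W^NE = 0.65.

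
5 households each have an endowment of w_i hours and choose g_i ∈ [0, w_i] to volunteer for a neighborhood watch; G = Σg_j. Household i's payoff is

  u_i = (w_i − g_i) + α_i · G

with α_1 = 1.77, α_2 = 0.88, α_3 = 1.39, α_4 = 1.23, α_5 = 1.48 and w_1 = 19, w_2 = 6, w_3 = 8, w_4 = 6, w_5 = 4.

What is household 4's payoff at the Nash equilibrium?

∂u_i/∂g_i = α_i − 1, so household i contributes w_i if α_i > 1, else 0.
α_i > 1 for i ∈ {1, 3, 4, 5}; NE contributions (19, 0, 8, 6, 4), G = 37.
u_4 = (6 − 6) + 1.23·37 = 45.51.

45.51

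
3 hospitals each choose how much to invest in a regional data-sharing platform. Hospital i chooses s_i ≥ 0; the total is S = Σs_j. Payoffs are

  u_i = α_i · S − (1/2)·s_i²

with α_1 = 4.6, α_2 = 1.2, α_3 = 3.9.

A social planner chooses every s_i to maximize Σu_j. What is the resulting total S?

Planner FOC: ∂(Σu_j)/∂s_i = (Σα_j) − s_i = 0, so s_i^SO = Σα_j = 9.7 for every i; S^SO = 29.1.

29.1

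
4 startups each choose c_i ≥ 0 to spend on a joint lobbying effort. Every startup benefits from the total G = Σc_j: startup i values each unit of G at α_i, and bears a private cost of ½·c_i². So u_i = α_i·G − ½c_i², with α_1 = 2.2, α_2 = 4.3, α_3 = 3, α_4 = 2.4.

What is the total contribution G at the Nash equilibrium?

11.9

Startup i's FOC: ∂u_i/∂c_i = α_i − c_i = 0, so c_i* = α_i.
NE contributions = (2.2, 4.3, 3, 2.4); G = 11.9.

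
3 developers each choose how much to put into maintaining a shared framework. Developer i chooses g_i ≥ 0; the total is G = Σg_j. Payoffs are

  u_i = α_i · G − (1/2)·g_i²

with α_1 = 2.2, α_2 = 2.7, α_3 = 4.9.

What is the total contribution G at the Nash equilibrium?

Developer i's FOC: ∂u_i/∂g_i = α_i − g_i = 0, so g_i* = α_i.
NE contributions = (2.2, 2.7, 4.9); G = 9.8.

9.8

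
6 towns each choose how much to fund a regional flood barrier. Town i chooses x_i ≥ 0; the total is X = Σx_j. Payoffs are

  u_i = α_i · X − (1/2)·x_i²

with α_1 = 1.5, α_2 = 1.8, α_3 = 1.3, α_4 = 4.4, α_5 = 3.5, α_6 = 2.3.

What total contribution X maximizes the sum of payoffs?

88.8

Planner FOC: ∂(Σu_j)/∂x_i = (Σα_j) − x_i = 0, so x_i^SO = Σα_j = 14.8 for every i; X^SO = 88.8.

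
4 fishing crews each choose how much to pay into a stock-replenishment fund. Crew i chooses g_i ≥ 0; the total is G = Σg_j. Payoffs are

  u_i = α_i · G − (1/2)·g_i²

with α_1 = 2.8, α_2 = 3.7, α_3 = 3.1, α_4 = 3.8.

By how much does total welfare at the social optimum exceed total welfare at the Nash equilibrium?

202.35

Crew i's FOC: ∂u_i/∂g_i = α_i − g_i = 0, so g_i* = α_i.
NE contributions = (2.8, 3.7, 3.1, 3.8); G = 13.4.
W^NE = (Σα)·G − ½Σα_i² = 13.4² − ½·45.58 = 156.77.
Planner sets g_i = Σα_j = 13.4 for every i, so G^SO = 4·13.4 = 53.6.
W^SO = (Σα)·G^SO − ½·4·(Σα)² = (4/2)·13.4² = 359.12.
Deadweight loss = W^SO − W^NE = 202.35.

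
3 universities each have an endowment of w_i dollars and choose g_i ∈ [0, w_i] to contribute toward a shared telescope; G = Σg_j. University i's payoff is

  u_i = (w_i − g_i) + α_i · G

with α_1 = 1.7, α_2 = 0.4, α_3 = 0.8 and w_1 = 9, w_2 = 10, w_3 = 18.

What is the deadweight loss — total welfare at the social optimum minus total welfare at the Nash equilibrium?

∂u_i/∂g_i = α_i − 1, so university i contributes w_i if α_i > 1, else 0.
α_i > 1 for i ∈ {1}; NE contributions (9, 0, 0), G = 9.
W^NE = Σw_i − G^NE + (Σα_i)·G^NE = 37 + 1.9·9 = 54.1.
Planner: ∂(Σu_j)/∂g_i = Σα_j − 1 = 1.9 > 0, so everyone contributes w_i; G^SO = 37, W^SO = 37 + 1.9·37 = 107.3.
Deadweight loss = 53.2.

53.2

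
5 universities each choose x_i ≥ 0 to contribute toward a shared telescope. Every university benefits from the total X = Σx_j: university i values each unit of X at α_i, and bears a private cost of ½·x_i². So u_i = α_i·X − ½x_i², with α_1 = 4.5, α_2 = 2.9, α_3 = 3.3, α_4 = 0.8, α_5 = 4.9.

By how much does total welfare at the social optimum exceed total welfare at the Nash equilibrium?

435.54

University i's FOC: ∂u_i/∂x_i = α_i − x_i = 0, so x_i* = α_i.
NE contributions = (4.5, 2.9, 3.3, 0.8, 4.9); X = 16.4.
W^NE = (Σα)·X − ½Σα_i² = 16.4² − ½·64.2 = 236.86.
Planner sets x_i = Σα_j = 16.4 for every i, so X^SO = 5·16.4 = 82.
W^SO = (Σα)·X^SO − ½·5·(Σα)² = (5/2)·16.4² = 672.4.
Deadweight loss = W^SO − W^NE = 435.54.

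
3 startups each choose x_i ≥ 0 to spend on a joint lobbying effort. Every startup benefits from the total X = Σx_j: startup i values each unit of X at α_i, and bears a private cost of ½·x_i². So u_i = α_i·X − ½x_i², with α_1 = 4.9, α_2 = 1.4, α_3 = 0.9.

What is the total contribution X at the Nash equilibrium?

Startup i's FOC: ∂u_i/∂x_i = α_i − x_i = 0, so x_i* = α_i.
NE contributions = (4.9, 1.4, 0.9); X = 7.2.

7.2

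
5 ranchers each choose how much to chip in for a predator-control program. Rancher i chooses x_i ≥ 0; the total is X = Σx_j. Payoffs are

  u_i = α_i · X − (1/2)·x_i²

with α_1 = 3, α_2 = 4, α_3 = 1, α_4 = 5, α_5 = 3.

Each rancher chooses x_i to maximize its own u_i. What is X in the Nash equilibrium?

16

Rancher i's FOC: ∂u_i/∂x_i = α_i − x_i = 0, so x_i* = α_i.
NE contributions = (3, 4, 1, 5, 3); X = 16.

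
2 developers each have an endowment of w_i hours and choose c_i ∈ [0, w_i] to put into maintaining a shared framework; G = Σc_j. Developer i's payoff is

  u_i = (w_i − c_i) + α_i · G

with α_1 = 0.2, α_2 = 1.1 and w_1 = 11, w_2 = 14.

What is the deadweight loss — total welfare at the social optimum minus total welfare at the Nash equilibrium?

3.3

∂u_i/∂c_i = α_i − 1, so developer i contributes w_i if α_i > 1, else 0.
α_i > 1 for i ∈ {2}; NE contributions (0, 14), G = 14.
W^NE = Σw_i − G^NE + (Σα_i)·G^NE = 25 + 0.3·14 = 29.2.
Planner: ∂(Σu_j)/∂c_i = Σα_j − 1 = 0.3 > 0, so everyone contributes w_i; G^SO = 25, W^SO = 25 + 0.3·25 = 32.5.
Deadweight loss = 3.3.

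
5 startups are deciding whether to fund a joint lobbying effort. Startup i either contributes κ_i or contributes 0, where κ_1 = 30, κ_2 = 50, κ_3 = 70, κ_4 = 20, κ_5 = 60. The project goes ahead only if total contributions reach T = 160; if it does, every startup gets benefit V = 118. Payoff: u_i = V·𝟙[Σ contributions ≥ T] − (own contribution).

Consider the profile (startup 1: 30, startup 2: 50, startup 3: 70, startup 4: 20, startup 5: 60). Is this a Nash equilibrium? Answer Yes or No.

No

Total = 230 ≥ 160: provided.
Startup 1 (pledges 30, payoff 88): dropping to 0 → total 200, payoff 118. Profitable deviation.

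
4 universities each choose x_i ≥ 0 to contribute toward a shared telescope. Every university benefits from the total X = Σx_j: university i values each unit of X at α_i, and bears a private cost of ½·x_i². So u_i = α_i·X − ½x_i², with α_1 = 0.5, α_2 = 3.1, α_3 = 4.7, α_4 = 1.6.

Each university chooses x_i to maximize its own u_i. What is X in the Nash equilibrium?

University i's FOC: ∂u_i/∂x_i = α_i − x_i = 0, so x_i* = α_i.
NE contributions = (0.5, 3.1, 4.7, 1.6); X = 9.9.

9.9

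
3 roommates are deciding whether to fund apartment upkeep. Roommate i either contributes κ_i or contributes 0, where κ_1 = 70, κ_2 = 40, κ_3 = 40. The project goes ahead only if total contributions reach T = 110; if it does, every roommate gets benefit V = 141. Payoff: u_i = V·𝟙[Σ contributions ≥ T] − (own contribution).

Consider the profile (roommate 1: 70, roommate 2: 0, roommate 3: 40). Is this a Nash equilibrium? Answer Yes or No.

Yes

Total = 110 ≥ 110: provided.
Roommate 1 (pledges 70, payoff 71): dropping to 0 → total 40, payoff 0. No gain.
Roommate 2 (pledges 0, payoff 141): pledging 40 → total 150, payoff 101. No gain.
Roommate 3 (pledges 40, payoff 101): dropping to 0 → total 70, payoff 0. No gain.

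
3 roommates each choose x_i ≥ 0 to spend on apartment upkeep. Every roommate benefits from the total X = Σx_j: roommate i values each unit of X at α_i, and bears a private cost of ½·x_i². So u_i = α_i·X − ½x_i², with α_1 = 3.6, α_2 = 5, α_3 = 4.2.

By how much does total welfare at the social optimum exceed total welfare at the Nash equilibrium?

109.72

Roommate i's FOC: ∂u_i/∂x_i = α_i − x_i = 0, so x_i* = α_i.
NE contributions = (3.6, 5, 4.2); X = 12.8.
W^NE = (Σα)·X − ½Σα_i² = 12.8² − ½·55.6 = 136.04.
Planner sets x_i = Σα_j = 12.8 for every i, so X^SO = 3·12.8 = 38.4.
W^SO = (Σα)·X^SO − ½·3·(Σα)² = (3/2)·12.8² = 245.76.
Deadweight loss = W^SO − W^NE = 109.72.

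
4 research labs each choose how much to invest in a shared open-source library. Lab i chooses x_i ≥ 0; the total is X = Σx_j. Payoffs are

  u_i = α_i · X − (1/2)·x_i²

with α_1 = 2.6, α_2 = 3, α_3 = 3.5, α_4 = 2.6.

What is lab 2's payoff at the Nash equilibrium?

Lab i's FOC: ∂u_i/∂x_i = α_i − x_i = 0, so x_i* = α_i.
NE contributions = (2.6, 3, 3.5, 2.6); X = 11.7.
u_2 = α_2·X − ½·(x_2)² = 3·11.7 − ½·3² = 30.6.

30.6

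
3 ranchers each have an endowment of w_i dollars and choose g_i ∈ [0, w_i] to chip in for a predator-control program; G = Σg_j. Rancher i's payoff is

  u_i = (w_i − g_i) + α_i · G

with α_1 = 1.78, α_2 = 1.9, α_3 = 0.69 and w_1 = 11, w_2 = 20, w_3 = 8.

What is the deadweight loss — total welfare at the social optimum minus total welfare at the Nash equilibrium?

26.96

∂u_i/∂g_i = α_i − 1, so rancher i contributes w_i if α_i > 1, else 0.
α_i > 1 for i ∈ {1, 2}; NE contributions (11, 20, 0), G = 31.
W^NE = Σw_i − G^NE + (Σα_i)·G^NE = 39 + 3.37·31 = 143.47.
Planner: ∂(Σu_j)/∂g_i = Σα_j − 1 = 3.37 > 0, so everyone contributes w_i; G^SO = 39, W^SO = 39 + 3.37·39 = 170.43.
Deadweight loss = 26.96.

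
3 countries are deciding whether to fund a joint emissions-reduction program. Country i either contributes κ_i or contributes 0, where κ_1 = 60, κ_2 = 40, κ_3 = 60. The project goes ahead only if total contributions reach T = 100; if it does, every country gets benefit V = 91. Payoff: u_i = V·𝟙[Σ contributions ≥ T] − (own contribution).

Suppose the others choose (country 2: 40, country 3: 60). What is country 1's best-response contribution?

0

Others' total = 100 ≥ 100; contributing adds cost 60 for no extra benefit.
Best response: 0.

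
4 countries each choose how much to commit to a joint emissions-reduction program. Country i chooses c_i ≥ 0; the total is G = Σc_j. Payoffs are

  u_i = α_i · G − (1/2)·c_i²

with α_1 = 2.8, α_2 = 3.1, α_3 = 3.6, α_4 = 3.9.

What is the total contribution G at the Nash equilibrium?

Country i's FOC: ∂u_i/∂c_i = α_i − c_i = 0, so c_i* = α_i.
NE contributions = (2.8, 3.1, 3.6, 3.9); G = 13.4.

13.4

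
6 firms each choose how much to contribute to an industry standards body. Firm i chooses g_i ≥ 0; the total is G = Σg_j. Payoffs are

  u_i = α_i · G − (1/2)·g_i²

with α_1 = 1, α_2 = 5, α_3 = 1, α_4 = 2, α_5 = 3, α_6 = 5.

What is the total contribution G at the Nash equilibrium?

17

Firm i's FOC: ∂u_i/∂g_i = α_i − g_i = 0, so g_i* = α_i.
NE contributions = (1, 5, 1, 2, 3, 5); G = 17.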